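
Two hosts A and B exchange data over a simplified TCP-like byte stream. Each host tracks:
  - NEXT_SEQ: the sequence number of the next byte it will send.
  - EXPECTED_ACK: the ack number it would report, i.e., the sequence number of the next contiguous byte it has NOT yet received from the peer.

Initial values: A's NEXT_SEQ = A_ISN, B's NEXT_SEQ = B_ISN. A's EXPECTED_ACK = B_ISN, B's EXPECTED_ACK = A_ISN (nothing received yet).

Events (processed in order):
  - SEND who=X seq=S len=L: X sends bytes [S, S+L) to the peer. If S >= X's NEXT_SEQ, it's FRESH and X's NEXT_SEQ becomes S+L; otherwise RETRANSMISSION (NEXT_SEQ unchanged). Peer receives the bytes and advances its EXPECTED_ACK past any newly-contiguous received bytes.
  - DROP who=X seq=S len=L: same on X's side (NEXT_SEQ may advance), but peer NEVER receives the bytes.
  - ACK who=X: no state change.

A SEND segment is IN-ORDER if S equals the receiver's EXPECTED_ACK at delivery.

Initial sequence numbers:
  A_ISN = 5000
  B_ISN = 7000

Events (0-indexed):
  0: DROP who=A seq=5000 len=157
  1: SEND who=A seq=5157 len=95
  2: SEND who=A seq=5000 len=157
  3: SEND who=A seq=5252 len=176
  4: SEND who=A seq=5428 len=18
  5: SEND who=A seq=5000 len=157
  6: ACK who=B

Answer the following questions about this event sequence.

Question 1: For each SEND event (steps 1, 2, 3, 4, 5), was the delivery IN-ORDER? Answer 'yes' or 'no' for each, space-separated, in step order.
Step 1: SEND seq=5157 -> out-of-order
Step 2: SEND seq=5000 -> in-order
Step 3: SEND seq=5252 -> in-order
Step 4: SEND seq=5428 -> in-order
Step 5: SEND seq=5000 -> out-of-order

Answer: no yes yes yes no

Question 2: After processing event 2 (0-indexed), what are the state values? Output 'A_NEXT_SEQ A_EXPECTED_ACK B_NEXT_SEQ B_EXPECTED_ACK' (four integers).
After event 0: A_seq=5157 A_ack=7000 B_seq=7000 B_ack=5000
After event 1: A_seq=5252 A_ack=7000 B_seq=7000 B_ack=5000
After event 2: A_seq=5252 A_ack=7000 B_seq=7000 B_ack=5252

5252 7000 7000 5252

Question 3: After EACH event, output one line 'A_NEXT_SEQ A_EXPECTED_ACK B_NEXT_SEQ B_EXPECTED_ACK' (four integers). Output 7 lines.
5157 7000 7000 5000
5252 7000 7000 5000
5252 7000 7000 5252
5428 7000 7000 5428
5446 7000 7000 5446
5446 7000 7000 5446
5446 7000 7000 5446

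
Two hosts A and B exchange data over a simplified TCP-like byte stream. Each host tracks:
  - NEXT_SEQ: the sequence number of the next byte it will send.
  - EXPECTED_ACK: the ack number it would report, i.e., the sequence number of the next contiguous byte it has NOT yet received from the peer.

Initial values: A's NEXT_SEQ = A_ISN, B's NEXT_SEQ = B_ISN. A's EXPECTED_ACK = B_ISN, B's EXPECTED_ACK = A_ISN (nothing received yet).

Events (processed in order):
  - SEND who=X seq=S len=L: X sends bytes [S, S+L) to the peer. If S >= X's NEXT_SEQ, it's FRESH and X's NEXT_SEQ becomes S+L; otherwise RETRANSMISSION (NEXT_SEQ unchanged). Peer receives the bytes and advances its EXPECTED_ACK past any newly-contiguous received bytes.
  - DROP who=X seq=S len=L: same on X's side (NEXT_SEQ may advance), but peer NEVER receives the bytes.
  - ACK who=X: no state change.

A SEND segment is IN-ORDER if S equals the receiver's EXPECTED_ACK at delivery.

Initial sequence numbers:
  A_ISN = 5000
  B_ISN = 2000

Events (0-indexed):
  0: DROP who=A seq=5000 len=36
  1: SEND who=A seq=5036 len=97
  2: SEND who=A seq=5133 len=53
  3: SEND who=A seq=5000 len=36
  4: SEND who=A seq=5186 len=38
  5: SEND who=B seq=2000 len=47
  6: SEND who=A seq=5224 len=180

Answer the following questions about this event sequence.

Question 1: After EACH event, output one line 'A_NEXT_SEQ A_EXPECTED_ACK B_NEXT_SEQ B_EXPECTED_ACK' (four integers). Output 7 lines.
5036 2000 2000 5000
5133 2000 2000 5000
5186 2000 2000 5000
5186 2000 2000 5186
5224 2000 2000 5224
5224 2047 2047 5224
5404 2047 2047 5404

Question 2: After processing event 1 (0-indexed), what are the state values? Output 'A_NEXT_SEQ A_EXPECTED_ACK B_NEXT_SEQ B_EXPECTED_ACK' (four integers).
After event 0: A_seq=5036 A_ack=2000 B_seq=2000 B_ack=5000
After event 1: A_seq=5133 A_ack=2000 B_seq=2000 B_ack=5000

5133 2000 2000 5000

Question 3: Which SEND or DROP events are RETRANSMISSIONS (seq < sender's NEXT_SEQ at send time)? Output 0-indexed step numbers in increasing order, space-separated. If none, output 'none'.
Step 0: DROP seq=5000 -> fresh
Step 1: SEND seq=5036 -> fresh
Step 2: SEND seq=5133 -> fresh
Step 3: SEND seq=5000 -> retransmit
Step 4: SEND seq=5186 -> fresh
Step 5: SEND seq=2000 -> fresh
Step 6: SEND seq=5224 -> fresh

Answer: 3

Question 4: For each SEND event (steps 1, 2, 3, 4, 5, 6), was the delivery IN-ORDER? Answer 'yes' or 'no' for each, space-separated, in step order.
Answer: no no yes yes yes yes

Derivation:
Step 1: SEND seq=5036 -> out-of-order
Step 2: SEND seq=5133 -> out-of-order
Step 3: SEND seq=5000 -> in-order
Step 4: SEND seq=5186 -> in-order
Step 5: SEND seq=2000 -> in-order
Step 6: SEND seq=5224 -> in-order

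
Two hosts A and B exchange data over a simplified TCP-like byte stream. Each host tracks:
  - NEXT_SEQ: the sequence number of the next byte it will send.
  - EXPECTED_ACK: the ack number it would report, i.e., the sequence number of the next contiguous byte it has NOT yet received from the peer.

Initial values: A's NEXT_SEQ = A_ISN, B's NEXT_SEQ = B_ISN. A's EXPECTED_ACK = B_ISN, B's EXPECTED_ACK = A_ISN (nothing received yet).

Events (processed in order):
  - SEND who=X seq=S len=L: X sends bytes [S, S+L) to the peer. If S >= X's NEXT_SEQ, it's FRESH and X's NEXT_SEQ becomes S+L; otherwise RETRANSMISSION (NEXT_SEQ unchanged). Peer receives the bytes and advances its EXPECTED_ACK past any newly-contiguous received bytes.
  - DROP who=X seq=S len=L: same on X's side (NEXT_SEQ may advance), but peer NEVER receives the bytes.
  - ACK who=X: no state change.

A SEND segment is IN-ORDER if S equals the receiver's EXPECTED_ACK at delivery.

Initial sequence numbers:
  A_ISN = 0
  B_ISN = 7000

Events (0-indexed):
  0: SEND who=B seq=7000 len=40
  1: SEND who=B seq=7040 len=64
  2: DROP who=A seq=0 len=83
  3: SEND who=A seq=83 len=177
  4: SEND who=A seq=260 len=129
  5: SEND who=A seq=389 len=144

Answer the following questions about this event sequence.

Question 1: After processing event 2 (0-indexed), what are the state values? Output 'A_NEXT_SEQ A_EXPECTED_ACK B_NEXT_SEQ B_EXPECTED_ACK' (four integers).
After event 0: A_seq=0 A_ack=7040 B_seq=7040 B_ack=0
After event 1: A_seq=0 A_ack=7104 B_seq=7104 B_ack=0
After event 2: A_seq=83 A_ack=7104 B_seq=7104 B_ack=0

83 7104 7104 0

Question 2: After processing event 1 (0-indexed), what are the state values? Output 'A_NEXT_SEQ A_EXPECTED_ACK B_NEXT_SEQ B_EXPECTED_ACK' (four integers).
After event 0: A_seq=0 A_ack=7040 B_seq=7040 B_ack=0
After event 1: A_seq=0 A_ack=7104 B_seq=7104 B_ack=0

0 7104 7104 0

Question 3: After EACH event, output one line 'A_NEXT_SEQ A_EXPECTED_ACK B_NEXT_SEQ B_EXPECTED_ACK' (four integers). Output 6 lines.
0 7040 7040 0
0 7104 7104 0
83 7104 7104 0
260 7104 7104 0
389 7104 7104 0
533 7104 7104 0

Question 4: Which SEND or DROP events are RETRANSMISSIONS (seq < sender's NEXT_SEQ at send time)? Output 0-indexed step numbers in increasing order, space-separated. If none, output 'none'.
Step 0: SEND seq=7000 -> fresh
Step 1: SEND seq=7040 -> fresh
Step 2: DROP seq=0 -> fresh
Step 3: SEND seq=83 -> fresh
Step 4: SEND seq=260 -> fresh
Step 5: SEND seq=389 -> fresh

Answer: none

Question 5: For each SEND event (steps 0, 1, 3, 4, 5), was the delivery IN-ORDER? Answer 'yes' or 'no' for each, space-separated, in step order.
Answer: yes yes no no no

Derivation:
Step 0: SEND seq=7000 -> in-order
Step 1: SEND seq=7040 -> in-order
Step 3: SEND seq=83 -> out-of-order
Step 4: SEND seq=260 -> out-of-order
Step 5: SEND seq=389 -> out-of-order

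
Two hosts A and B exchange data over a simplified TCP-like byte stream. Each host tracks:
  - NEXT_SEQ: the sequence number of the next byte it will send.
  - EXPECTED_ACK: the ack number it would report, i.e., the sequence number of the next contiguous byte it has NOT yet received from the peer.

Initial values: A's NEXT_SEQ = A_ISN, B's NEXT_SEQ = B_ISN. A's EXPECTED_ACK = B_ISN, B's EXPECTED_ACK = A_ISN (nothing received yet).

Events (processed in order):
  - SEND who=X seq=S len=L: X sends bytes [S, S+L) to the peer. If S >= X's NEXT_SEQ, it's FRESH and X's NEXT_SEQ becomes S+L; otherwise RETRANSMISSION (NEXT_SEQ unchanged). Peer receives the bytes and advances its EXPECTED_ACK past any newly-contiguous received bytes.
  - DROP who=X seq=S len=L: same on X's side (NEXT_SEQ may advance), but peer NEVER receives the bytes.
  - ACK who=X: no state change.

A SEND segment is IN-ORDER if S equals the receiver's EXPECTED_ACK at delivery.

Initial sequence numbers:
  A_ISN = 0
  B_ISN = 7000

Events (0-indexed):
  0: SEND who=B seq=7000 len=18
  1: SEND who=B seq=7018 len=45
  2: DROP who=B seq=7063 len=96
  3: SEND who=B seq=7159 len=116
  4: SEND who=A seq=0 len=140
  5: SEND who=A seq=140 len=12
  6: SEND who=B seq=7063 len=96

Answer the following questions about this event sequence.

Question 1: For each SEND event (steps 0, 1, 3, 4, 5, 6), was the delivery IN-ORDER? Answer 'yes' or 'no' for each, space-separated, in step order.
Answer: yes yes no yes yes yes

Derivation:
Step 0: SEND seq=7000 -> in-order
Step 1: SEND seq=7018 -> in-order
Step 3: SEND seq=7159 -> out-of-order
Step 4: SEND seq=0 -> in-order
Step 5: SEND seq=140 -> in-order
Step 6: SEND seq=7063 -> in-order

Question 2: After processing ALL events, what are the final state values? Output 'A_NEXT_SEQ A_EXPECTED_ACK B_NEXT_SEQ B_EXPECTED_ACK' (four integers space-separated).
After event 0: A_seq=0 A_ack=7018 B_seq=7018 B_ack=0
After event 1: A_seq=0 A_ack=7063 B_seq=7063 B_ack=0
After event 2: A_seq=0 A_ack=7063 B_seq=7159 B_ack=0
After event 3: A_seq=0 A_ack=7063 B_seq=7275 B_ack=0
After event 4: A_seq=140 A_ack=7063 B_seq=7275 B_ack=140
After event 5: A_seq=152 A_ack=7063 B_seq=7275 B_ack=152
After event 6: A_seq=152 A_ack=7275 B_seq=7275 B_ack=152

Answer: 152 7275 7275 152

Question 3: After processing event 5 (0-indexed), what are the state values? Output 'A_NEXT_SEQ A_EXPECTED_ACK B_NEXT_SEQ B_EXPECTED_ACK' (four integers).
After event 0: A_seq=0 A_ack=7018 B_seq=7018 B_ack=0
After event 1: A_seq=0 A_ack=7063 B_seq=7063 B_ack=0
After event 2: A_seq=0 A_ack=7063 B_seq=7159 B_ack=0
After event 3: A_seq=0 A_ack=7063 B_seq=7275 B_ack=0
After event 4: A_seq=140 A_ack=7063 B_seq=7275 B_ack=140
After event 5: A_seq=152 A_ack=7063 B_seq=7275 B_ack=152

152 7063 7275 152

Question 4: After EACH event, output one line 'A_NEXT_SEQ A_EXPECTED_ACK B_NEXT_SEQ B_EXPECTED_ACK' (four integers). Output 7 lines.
0 7018 7018 0
0 7063 7063 0
0 7063 7159 0
0 7063 7275 0
140 7063 7275 140
152 7063 7275 152
152 7275 7275 152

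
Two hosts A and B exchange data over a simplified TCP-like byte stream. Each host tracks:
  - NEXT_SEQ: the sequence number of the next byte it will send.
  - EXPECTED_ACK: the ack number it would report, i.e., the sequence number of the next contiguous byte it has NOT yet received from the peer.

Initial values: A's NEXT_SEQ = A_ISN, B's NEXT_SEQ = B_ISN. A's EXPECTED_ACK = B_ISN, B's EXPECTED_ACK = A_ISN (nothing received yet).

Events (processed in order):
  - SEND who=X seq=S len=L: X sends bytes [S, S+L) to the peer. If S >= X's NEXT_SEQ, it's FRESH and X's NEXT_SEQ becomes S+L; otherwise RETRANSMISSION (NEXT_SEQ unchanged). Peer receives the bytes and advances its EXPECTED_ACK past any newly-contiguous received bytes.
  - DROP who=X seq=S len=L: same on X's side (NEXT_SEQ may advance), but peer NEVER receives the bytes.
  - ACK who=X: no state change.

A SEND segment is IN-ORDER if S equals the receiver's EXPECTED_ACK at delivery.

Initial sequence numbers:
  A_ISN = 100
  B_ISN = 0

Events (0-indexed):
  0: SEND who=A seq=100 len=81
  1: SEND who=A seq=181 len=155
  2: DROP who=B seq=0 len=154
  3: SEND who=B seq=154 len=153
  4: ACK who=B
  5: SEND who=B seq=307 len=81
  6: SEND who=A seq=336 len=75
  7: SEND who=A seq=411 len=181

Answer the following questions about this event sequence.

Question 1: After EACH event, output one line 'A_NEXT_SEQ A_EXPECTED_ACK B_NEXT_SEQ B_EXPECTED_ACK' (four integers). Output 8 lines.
181 0 0 181
336 0 0 336
336 0 154 336
336 0 307 336
336 0 307 336
336 0 388 336
411 0 388 411
592 0 388 592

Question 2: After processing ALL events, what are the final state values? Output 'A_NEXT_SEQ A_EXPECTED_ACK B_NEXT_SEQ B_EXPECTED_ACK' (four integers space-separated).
After event 0: A_seq=181 A_ack=0 B_seq=0 B_ack=181
After event 1: A_seq=336 A_ack=0 B_seq=0 B_ack=336
After event 2: A_seq=336 A_ack=0 B_seq=154 B_ack=336
After event 3: A_seq=336 A_ack=0 B_seq=307 B_ack=336
After event 4: A_seq=336 A_ack=0 B_seq=307 B_ack=336
After event 5: A_seq=336 A_ack=0 B_seq=388 B_ack=336
After event 6: A_seq=411 A_ack=0 B_seq=388 B_ack=411
After event 7: A_seq=592 A_ack=0 B_seq=388 B_ack=592

Answer: 592 0 388 592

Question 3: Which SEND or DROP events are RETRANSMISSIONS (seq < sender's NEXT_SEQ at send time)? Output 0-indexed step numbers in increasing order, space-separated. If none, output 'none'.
Answer: none

Derivation:
Step 0: SEND seq=100 -> fresh
Step 1: SEND seq=181 -> fresh
Step 2: DROP seq=0 -> fresh
Step 3: SEND seq=154 -> fresh
Step 5: SEND seq=307 -> fresh
Step 6: SEND seq=336 -> fresh
Step 7: SEND seq=411 -> fresh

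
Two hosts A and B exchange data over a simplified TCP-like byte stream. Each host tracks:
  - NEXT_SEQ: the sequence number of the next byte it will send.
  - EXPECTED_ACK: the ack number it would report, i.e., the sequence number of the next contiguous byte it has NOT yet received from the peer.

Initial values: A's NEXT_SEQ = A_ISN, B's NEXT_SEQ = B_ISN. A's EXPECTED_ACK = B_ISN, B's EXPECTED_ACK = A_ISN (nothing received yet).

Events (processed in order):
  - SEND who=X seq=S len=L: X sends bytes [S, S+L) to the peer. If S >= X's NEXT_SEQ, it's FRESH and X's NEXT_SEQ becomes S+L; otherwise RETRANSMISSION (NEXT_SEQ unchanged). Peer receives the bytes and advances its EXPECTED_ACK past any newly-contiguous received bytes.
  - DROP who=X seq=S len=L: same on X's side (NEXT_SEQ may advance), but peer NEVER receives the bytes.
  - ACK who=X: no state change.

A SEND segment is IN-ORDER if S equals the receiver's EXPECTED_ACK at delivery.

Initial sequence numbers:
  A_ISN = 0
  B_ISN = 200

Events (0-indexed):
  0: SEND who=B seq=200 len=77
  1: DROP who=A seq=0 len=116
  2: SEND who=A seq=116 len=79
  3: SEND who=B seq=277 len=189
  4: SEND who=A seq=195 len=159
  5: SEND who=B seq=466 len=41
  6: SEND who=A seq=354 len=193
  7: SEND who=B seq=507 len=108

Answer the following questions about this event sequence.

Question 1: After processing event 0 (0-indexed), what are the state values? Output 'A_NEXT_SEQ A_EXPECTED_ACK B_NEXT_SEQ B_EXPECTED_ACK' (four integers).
After event 0: A_seq=0 A_ack=277 B_seq=277 B_ack=0

0 277 277 0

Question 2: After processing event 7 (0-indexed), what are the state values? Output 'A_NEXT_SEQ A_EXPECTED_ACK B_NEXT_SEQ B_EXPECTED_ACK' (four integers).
After event 0: A_seq=0 A_ack=277 B_seq=277 B_ack=0
After event 1: A_seq=116 A_ack=277 B_seq=277 B_ack=0
After event 2: A_seq=195 A_ack=277 B_seq=277 B_ack=0
After event 3: A_seq=195 A_ack=466 B_seq=466 B_ack=0
After event 4: A_seq=354 A_ack=466 B_seq=466 B_ack=0
After event 5: A_seq=354 A_ack=507 B_seq=507 B_ack=0
After event 6: A_seq=547 A_ack=507 B_seq=507 B_ack=0
After event 7: A_seq=547 A_ack=615 B_seq=615 B_ack=0

547 615 615 0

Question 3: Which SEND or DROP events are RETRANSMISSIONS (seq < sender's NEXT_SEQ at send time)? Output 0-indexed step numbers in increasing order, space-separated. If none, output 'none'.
Step 0: SEND seq=200 -> fresh
Step 1: DROP seq=0 -> fresh
Step 2: SEND seq=116 -> fresh
Step 3: SEND seq=277 -> fresh
Step 4: SEND seq=195 -> fresh
Step 5: SEND seq=466 -> fresh
Step 6: SEND seq=354 -> fresh
Step 7: SEND seq=507 -> fresh

Answer: none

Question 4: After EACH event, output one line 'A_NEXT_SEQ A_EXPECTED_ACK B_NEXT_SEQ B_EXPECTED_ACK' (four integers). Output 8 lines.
0 277 277 0
116 277 277 0
195 277 277 0
195 466 466 0
354 466 466 0
354 507 507 0
547 507 507 0
547 615 615 0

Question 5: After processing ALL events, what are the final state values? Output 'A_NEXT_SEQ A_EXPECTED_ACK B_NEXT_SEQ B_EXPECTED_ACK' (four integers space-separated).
Answer: 547 615 615 0

Derivation:
After event 0: A_seq=0 A_ack=277 B_seq=277 B_ack=0
After event 1: A_seq=116 A_ack=277 B_seq=277 B_ack=0
After event 2: A_seq=195 A_ack=277 B_seq=277 B_ack=0
After event 3: A_seq=195 A_ack=466 B_seq=466 B_ack=0
After event 4: A_seq=354 A_ack=466 B_seq=466 B_ack=0
After event 5: A_seq=354 A_ack=507 B_seq=507 B_ack=0
After event 6: A_seq=547 A_ack=507 B_seq=507 B_ack=0
After event 7: A_seq=547 A_ack=615 B_seq=615 B_ack=0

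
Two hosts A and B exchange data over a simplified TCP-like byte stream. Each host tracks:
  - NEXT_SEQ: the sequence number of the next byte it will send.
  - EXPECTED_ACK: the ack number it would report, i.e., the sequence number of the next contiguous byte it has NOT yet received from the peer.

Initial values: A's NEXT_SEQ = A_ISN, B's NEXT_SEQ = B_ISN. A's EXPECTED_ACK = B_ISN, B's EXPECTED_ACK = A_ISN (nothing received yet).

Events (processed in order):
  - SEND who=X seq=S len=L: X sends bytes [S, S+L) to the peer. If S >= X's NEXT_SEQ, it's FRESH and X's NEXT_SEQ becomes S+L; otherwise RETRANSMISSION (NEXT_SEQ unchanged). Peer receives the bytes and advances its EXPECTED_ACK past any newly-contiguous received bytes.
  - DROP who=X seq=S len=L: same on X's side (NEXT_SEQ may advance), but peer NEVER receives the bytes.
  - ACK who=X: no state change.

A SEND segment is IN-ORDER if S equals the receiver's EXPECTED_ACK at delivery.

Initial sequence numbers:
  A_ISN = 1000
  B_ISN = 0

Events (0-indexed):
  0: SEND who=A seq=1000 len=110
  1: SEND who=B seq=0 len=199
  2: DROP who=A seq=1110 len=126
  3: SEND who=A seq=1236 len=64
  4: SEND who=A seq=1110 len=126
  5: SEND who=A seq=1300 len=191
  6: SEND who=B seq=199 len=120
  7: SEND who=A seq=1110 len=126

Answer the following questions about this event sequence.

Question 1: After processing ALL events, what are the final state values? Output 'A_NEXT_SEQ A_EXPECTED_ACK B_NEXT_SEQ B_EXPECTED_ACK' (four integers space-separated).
Answer: 1491 319 319 1491

Derivation:
After event 0: A_seq=1110 A_ack=0 B_seq=0 B_ack=1110
After event 1: A_seq=1110 A_ack=199 B_seq=199 B_ack=1110
After event 2: A_seq=1236 A_ack=199 B_seq=199 B_ack=1110
After event 3: A_seq=1300 A_ack=199 B_seq=199 B_ack=1110
After event 4: A_seq=1300 A_ack=199 B_seq=199 B_ack=1300
After event 5: A_seq=1491 A_ack=199 B_seq=199 B_ack=1491
After event 6: A_seq=1491 A_ack=319 B_seq=319 B_ack=1491
After event 7: A_seq=1491 A_ack=319 B_seq=319 B_ack=1491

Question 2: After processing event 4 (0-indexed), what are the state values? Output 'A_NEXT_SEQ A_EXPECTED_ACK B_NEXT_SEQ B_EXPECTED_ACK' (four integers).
After event 0: A_seq=1110 A_ack=0 B_seq=0 B_ack=1110
After event 1: A_seq=1110 A_ack=199 B_seq=199 B_ack=1110
After event 2: A_seq=1236 A_ack=199 B_seq=199 B_ack=1110
After event 3: A_seq=1300 A_ack=199 B_seq=199 B_ack=1110
After event 4: A_seq=1300 A_ack=199 B_seq=199 B_ack=1300

1300 199 199 1300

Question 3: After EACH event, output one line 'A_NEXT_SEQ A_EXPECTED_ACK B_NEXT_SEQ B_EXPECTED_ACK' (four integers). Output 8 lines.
1110 0 0 1110
1110 199 199 1110
1236 199 199 1110
1300 199 199 1110
1300 199 199 1300
1491 199 199 1491
1491 319 319 1491
1491 319 319 1491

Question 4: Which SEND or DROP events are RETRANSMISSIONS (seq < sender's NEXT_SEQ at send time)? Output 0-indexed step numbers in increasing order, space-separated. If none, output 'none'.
Answer: 4 7

Derivation:
Step 0: SEND seq=1000 -> fresh
Step 1: SEND seq=0 -> fresh
Step 2: DROP seq=1110 -> fresh
Step 3: SEND seq=1236 -> fresh
Step 4: SEND seq=1110 -> retransmit
Step 5: SEND seq=1300 -> fresh
Step 6: SEND seq=199 -> fresh
Step 7: SEND seq=1110 -> retransmit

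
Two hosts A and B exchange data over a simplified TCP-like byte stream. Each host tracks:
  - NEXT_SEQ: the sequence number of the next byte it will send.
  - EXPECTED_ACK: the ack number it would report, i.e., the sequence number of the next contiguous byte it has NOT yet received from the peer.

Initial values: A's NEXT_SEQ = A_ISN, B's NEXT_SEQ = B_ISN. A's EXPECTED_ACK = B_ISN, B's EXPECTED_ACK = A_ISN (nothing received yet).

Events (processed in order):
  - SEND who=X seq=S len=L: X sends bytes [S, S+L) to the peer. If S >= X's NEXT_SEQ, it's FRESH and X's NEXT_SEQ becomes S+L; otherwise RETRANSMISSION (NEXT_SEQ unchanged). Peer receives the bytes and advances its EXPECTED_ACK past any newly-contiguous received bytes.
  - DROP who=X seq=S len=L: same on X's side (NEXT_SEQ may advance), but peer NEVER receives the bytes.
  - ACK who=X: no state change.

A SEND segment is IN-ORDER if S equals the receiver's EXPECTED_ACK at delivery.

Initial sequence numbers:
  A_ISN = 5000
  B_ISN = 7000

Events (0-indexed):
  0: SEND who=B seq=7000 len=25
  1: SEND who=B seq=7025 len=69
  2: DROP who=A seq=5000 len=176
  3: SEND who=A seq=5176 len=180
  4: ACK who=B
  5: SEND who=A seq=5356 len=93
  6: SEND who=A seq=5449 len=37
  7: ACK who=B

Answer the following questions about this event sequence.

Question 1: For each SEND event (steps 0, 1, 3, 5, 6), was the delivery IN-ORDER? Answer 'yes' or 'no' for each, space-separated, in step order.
Answer: yes yes no no no

Derivation:
Step 0: SEND seq=7000 -> in-order
Step 1: SEND seq=7025 -> in-order
Step 3: SEND seq=5176 -> out-of-order
Step 5: SEND seq=5356 -> out-of-order
Step 6: SEND seq=5449 -> out-of-order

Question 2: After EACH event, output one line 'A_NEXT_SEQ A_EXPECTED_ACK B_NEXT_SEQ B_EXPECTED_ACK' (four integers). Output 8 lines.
5000 7025 7025 5000
5000 7094 7094 5000
5176 7094 7094 5000
5356 7094 7094 5000
5356 7094 7094 5000
5449 7094 7094 5000
5486 7094 7094 5000
5486 7094 7094 5000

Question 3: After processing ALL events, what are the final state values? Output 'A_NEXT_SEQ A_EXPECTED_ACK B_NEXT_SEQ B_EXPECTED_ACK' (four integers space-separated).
After event 0: A_seq=5000 A_ack=7025 B_seq=7025 B_ack=5000
After event 1: A_seq=5000 A_ack=7094 B_seq=7094 B_ack=5000
After event 2: A_seq=5176 A_ack=7094 B_seq=7094 B_ack=5000
After event 3: A_seq=5356 A_ack=7094 B_seq=7094 B_ack=5000
After event 4: A_seq=5356 A_ack=7094 B_seq=7094 B_ack=5000
After event 5: A_seq=5449 A_ack=7094 B_seq=7094 B_ack=5000
After event 6: A_seq=5486 A_ack=7094 B_seq=7094 B_ack=5000
After event 7: A_seq=5486 A_ack=7094 B_seq=7094 B_ack=5000

Answer: 5486 7094 7094 5000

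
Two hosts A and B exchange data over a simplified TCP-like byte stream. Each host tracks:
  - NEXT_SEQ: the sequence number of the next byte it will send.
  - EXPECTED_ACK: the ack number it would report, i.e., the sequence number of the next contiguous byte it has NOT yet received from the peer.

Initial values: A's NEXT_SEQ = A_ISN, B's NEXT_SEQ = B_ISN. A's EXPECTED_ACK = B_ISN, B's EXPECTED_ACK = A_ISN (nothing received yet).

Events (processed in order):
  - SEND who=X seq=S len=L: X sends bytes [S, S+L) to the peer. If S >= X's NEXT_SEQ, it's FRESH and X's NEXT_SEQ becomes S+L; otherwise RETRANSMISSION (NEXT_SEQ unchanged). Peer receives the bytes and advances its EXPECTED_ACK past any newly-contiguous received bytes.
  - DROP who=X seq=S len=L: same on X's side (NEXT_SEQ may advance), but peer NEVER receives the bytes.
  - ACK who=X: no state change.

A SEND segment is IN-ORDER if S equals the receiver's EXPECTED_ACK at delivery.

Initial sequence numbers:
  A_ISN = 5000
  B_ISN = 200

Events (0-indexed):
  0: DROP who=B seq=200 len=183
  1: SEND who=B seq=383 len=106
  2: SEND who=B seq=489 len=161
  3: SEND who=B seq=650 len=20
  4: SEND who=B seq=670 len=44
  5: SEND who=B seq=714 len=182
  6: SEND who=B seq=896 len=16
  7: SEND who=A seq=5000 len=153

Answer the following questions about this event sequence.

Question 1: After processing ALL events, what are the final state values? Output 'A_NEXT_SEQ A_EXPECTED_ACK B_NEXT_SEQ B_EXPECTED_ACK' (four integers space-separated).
Answer: 5153 200 912 5153

Derivation:
After event 0: A_seq=5000 A_ack=200 B_seq=383 B_ack=5000
After event 1: A_seq=5000 A_ack=200 B_seq=489 B_ack=5000
After event 2: A_seq=5000 A_ack=200 B_seq=650 B_ack=5000
After event 3: A_seq=5000 A_ack=200 B_seq=670 B_ack=5000
After event 4: A_seq=5000 A_ack=200 B_seq=714 B_ack=5000
After event 5: A_seq=5000 A_ack=200 B_seq=896 B_ack=5000
After event 6: A_seq=5000 A_ack=200 B_seq=912 B_ack=5000
After event 7: A_seq=5153 A_ack=200 B_seq=912 B_ack=5153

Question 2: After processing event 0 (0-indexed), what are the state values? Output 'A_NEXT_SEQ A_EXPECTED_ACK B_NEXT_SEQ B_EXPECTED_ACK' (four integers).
After event 0: A_seq=5000 A_ack=200 B_seq=383 B_ack=5000

5000 200 383 5000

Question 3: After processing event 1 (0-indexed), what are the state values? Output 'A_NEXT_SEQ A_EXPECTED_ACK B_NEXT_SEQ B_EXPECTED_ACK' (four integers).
After event 0: A_seq=5000 A_ack=200 B_seq=383 B_ack=5000
After event 1: A_seq=5000 A_ack=200 B_seq=489 B_ack=5000

5000 200 489 5000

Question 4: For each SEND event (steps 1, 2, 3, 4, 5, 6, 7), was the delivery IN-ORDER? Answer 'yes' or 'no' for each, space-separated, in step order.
Step 1: SEND seq=383 -> out-of-order
Step 2: SEND seq=489 -> out-of-order
Step 3: SEND seq=650 -> out-of-order
Step 4: SEND seq=670 -> out-of-order
Step 5: SEND seq=714 -> out-of-order
Step 6: SEND seq=896 -> out-of-order
Step 7: SEND seq=5000 -> in-order

Answer: no no no no no no yes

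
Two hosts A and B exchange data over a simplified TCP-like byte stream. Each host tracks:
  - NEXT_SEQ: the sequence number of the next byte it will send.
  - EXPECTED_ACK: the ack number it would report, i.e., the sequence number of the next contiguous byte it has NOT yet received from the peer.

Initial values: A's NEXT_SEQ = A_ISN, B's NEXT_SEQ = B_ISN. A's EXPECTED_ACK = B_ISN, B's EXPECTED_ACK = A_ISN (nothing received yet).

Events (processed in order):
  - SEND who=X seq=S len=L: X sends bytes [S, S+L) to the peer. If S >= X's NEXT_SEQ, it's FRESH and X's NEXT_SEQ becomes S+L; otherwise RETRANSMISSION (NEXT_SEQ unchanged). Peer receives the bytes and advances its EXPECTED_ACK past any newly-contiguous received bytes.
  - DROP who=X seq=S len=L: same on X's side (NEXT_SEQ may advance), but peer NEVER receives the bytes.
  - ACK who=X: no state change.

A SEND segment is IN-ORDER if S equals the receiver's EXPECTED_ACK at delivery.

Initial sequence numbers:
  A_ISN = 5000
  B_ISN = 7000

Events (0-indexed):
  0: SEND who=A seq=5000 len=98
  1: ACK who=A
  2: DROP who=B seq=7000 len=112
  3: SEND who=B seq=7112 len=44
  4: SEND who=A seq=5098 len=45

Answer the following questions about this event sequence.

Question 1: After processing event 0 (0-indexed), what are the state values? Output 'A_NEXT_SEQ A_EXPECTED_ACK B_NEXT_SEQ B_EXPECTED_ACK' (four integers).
After event 0: A_seq=5098 A_ack=7000 B_seq=7000 B_ack=5098

5098 7000 7000 5098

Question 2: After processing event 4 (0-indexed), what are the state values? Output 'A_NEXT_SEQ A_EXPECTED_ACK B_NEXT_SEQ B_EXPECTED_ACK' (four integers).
After event 0: A_seq=5098 A_ack=7000 B_seq=7000 B_ack=5098
After event 1: A_seq=5098 A_ack=7000 B_seq=7000 B_ack=5098
After event 2: A_seq=5098 A_ack=7000 B_seq=7112 B_ack=5098
After event 3: A_seq=5098 A_ack=7000 B_seq=7156 B_ack=5098
After event 4: A_seq=5143 A_ack=7000 B_seq=7156 B_ack=5143

5143 7000 7156 5143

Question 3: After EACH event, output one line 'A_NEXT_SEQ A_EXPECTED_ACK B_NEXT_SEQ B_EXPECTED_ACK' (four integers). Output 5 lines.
5098 7000 7000 5098
5098 7000 7000 5098
5098 7000 7112 5098
5098 7000 7156 5098
5143 7000 7156 5143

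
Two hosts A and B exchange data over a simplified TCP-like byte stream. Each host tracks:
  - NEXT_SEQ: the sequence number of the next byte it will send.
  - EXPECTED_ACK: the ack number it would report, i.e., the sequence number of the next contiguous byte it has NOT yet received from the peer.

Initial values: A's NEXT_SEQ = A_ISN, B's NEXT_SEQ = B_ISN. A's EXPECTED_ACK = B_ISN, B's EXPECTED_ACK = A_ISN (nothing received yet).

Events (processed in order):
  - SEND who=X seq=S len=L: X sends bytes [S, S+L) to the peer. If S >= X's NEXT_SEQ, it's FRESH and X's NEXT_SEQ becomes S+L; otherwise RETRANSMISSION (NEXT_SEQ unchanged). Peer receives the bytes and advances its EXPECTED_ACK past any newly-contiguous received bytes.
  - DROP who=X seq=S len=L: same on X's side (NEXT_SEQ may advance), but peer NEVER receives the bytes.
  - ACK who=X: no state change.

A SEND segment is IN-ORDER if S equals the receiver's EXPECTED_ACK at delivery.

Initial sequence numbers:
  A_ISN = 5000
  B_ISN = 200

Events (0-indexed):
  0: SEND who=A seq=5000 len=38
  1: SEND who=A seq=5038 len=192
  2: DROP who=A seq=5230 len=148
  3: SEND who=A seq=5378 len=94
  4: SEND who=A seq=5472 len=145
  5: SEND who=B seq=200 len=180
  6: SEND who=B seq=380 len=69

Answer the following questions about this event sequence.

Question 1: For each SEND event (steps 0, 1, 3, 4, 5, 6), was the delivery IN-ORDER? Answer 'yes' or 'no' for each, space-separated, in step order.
Step 0: SEND seq=5000 -> in-order
Step 1: SEND seq=5038 -> in-order
Step 3: SEND seq=5378 -> out-of-order
Step 4: SEND seq=5472 -> out-of-order
Step 5: SEND seq=200 -> in-order
Step 6: SEND seq=380 -> in-order

Answer: yes yes no no yes yes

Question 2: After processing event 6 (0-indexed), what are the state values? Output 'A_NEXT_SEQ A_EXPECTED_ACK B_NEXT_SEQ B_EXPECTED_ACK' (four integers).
After event 0: A_seq=5038 A_ack=200 B_seq=200 B_ack=5038
After event 1: A_seq=5230 A_ack=200 B_seq=200 B_ack=5230
After event 2: A_seq=5378 A_ack=200 B_seq=200 B_ack=5230
After event 3: A_seq=5472 A_ack=200 B_seq=200 B_ack=5230
After event 4: A_seq=5617 A_ack=200 B_seq=200 B_ack=5230
After event 5: A_seq=5617 A_ack=380 B_seq=380 B_ack=5230
After event 6: A_seq=5617 A_ack=449 B_seq=449 B_ack=5230

5617 449 449 5230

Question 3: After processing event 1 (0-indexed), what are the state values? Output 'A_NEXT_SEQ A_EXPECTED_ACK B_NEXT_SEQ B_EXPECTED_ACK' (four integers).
After event 0: A_seq=5038 A_ack=200 B_seq=200 B_ack=5038
After event 1: A_seq=5230 A_ack=200 B_seq=200 B_ack=5230

5230 200 200 5230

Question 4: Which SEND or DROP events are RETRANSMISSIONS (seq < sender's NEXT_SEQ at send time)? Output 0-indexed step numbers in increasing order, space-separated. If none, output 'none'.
Answer: none

Derivation:
Step 0: SEND seq=5000 -> fresh
Step 1: SEND seq=5038 -> fresh
Step 2: DROP seq=5230 -> fresh
Step 3: SEND seq=5378 -> fresh
Step 4: SEND seq=5472 -> fresh
Step 5: SEND seq=200 -> fresh
Step 6: SEND seq=380 -> fresh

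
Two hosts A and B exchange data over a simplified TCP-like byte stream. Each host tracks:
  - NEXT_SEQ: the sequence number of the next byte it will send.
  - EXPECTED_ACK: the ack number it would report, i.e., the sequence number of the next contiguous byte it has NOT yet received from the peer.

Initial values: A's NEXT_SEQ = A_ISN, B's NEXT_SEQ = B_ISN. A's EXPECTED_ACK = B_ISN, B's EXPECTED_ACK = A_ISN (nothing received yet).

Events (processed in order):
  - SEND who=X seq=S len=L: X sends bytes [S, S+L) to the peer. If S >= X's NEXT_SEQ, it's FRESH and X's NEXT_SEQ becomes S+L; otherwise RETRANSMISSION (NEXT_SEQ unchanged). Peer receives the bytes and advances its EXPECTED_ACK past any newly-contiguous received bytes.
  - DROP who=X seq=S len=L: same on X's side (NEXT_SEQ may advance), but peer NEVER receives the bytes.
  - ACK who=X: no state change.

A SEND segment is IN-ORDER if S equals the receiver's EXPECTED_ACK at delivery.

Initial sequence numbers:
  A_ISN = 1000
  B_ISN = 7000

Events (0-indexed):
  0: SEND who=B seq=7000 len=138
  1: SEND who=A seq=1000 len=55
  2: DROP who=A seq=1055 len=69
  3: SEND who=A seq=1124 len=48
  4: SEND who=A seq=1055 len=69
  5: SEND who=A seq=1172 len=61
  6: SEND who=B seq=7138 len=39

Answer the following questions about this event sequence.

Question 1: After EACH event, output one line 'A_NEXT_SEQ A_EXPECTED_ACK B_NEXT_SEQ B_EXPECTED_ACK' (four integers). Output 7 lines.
1000 7138 7138 1000
1055 7138 7138 1055
1124 7138 7138 1055
1172 7138 7138 1055
1172 7138 7138 1172
1233 7138 7138 1233
1233 7177 7177 1233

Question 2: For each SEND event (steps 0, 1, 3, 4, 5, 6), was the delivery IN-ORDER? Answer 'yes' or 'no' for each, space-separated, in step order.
Answer: yes yes no yes yes yes

Derivation:
Step 0: SEND seq=7000 -> in-order
Step 1: SEND seq=1000 -> in-order
Step 3: SEND seq=1124 -> out-of-order
Step 4: SEND seq=1055 -> in-order
Step 5: SEND seq=1172 -> in-order
Step 6: SEND seq=7138 -> in-order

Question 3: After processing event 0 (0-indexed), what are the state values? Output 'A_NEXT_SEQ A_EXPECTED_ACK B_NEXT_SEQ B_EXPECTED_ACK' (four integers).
After event 0: A_seq=1000 A_ack=7138 B_seq=7138 B_ack=1000

1000 7138 7138 1000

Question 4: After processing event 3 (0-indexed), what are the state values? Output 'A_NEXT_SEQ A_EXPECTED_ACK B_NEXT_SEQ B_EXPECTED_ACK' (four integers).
After event 0: A_seq=1000 A_ack=7138 B_seq=7138 B_ack=1000
After event 1: A_seq=1055 A_ack=7138 B_seq=7138 B_ack=1055
After event 2: A_seq=1124 A_ack=7138 B_seq=7138 B_ack=1055
After event 3: A_seq=1172 A_ack=7138 B_seq=7138 B_ack=1055

1172 7138 7138 1055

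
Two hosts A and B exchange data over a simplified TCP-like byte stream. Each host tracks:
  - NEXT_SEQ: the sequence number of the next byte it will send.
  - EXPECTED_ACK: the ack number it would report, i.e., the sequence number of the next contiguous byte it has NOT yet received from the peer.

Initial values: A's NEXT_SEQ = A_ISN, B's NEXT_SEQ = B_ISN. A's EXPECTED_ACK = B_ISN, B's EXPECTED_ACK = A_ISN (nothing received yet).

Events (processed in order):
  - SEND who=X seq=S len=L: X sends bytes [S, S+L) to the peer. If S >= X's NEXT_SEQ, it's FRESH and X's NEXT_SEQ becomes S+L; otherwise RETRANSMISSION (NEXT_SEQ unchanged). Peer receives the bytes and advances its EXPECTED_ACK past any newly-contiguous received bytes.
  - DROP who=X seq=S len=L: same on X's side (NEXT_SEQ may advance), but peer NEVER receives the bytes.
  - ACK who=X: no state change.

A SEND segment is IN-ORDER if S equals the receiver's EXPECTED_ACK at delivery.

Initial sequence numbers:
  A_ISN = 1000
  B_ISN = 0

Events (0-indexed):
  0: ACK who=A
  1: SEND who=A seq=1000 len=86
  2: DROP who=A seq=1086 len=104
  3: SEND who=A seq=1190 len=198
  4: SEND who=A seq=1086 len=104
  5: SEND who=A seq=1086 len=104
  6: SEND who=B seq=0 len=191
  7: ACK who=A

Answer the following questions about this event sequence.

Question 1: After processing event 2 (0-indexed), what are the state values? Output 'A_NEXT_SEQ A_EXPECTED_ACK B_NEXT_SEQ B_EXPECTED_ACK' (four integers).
After event 0: A_seq=1000 A_ack=0 B_seq=0 B_ack=1000
After event 1: A_seq=1086 A_ack=0 B_seq=0 B_ack=1086
After event 2: A_seq=1190 A_ack=0 B_seq=0 B_ack=1086

1190 0 0 1086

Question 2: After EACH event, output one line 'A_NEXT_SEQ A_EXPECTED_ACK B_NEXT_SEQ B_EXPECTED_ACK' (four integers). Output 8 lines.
1000 0 0 1000
1086 0 0 1086
1190 0 0 1086
1388 0 0 1086
1388 0 0 1388
1388 0 0 1388
1388 191 191 1388
1388 191 191 1388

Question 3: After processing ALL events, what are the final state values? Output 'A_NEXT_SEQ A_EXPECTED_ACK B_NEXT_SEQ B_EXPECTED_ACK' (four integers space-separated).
After event 0: A_seq=1000 A_ack=0 B_seq=0 B_ack=1000
After event 1: A_seq=1086 A_ack=0 B_seq=0 B_ack=1086
After event 2: A_seq=1190 A_ack=0 B_seq=0 B_ack=1086
After event 3: A_seq=1388 A_ack=0 B_seq=0 B_ack=1086
After event 4: A_seq=1388 A_ack=0 B_seq=0 B_ack=1388
After event 5: A_seq=1388 A_ack=0 B_seq=0 B_ack=1388
After event 6: A_seq=1388 A_ack=191 B_seq=191 B_ack=1388
After event 7: A_seq=1388 A_ack=191 B_seq=191 B_ack=1388

Answer: 1388 191 191 1388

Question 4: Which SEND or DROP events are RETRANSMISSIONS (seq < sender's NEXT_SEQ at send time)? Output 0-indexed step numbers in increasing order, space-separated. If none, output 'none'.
Step 1: SEND seq=1000 -> fresh
Step 2: DROP seq=1086 -> fresh
Step 3: SEND seq=1190 -> fresh
Step 4: SEND seq=1086 -> retransmit
Step 5: SEND seq=1086 -> retransmit
Step 6: SEND seq=0 -> fresh

Answer: 4 5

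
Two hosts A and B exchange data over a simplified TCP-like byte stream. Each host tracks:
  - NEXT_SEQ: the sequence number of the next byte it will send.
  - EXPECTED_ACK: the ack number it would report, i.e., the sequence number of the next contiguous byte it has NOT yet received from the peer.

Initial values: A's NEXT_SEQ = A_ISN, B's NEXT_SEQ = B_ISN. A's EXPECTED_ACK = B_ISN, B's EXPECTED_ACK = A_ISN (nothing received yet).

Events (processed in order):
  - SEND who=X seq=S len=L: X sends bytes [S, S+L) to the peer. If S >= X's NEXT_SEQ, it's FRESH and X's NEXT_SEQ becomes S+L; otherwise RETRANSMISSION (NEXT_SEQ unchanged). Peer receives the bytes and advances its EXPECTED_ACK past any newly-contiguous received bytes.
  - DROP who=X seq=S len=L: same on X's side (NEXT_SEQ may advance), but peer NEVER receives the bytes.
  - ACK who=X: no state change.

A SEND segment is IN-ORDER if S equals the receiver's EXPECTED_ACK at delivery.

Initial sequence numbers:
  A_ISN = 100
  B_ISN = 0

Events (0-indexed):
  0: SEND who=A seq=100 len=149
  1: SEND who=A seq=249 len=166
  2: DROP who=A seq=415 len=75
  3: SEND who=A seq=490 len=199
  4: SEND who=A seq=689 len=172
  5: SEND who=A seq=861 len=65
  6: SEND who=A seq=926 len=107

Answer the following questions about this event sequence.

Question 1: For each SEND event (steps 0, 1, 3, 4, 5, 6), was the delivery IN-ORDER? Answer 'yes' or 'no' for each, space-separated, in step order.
Answer: yes yes no no no no

Derivation:
Step 0: SEND seq=100 -> in-order
Step 1: SEND seq=249 -> in-order
Step 3: SEND seq=490 -> out-of-order
Step 4: SEND seq=689 -> out-of-order
Step 5: SEND seq=861 -> out-of-order
Step 6: SEND seq=926 -> out-of-order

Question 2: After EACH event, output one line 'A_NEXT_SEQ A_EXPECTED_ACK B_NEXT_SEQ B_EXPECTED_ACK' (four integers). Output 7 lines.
249 0 0 249
415 0 0 415
490 0 0 415
689 0 0 415
861 0 0 415
926 0 0 415
1033 0 0 415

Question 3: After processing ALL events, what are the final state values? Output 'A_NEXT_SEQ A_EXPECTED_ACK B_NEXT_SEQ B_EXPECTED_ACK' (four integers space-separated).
Answer: 1033 0 0 415

Derivation:
After event 0: A_seq=249 A_ack=0 B_seq=0 B_ack=249
After event 1: A_seq=415 A_ack=0 B_seq=0 B_ack=415
After event 2: A_seq=490 A_ack=0 B_seq=0 B_ack=415
After event 3: A_seq=689 A_ack=0 B_seq=0 B_ack=415
After event 4: A_seq=861 A_ack=0 B_seq=0 B_ack=415
After event 5: A_seq=926 A_ack=0 B_seq=0 B_ack=415
After event 6: A_seq=1033 A_ack=0 B_seq=0 B_ack=415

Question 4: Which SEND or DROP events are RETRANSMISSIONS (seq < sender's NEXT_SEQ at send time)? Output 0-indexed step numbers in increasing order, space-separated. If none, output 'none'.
Answer: none

Derivation:
Step 0: SEND seq=100 -> fresh
Step 1: SEND seq=249 -> fresh
Step 2: DROP seq=415 -> fresh
Step 3: SEND seq=490 -> fresh
Step 4: SEND seq=689 -> fresh
Step 5: SEND seq=861 -> fresh
Step 6: SEND seq=926 -> fresh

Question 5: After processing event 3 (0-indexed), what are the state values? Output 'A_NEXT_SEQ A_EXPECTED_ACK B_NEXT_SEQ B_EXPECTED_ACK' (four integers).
After event 0: A_seq=249 A_ack=0 B_seq=0 B_ack=249
After event 1: A_seq=415 A_ack=0 B_seq=0 B_ack=415
After event 2: A_seq=490 A_ack=0 B_seq=0 B_ack=415
After event 3: A_seq=689 A_ack=0 B_seq=0 B_ack=415

689 0 0 415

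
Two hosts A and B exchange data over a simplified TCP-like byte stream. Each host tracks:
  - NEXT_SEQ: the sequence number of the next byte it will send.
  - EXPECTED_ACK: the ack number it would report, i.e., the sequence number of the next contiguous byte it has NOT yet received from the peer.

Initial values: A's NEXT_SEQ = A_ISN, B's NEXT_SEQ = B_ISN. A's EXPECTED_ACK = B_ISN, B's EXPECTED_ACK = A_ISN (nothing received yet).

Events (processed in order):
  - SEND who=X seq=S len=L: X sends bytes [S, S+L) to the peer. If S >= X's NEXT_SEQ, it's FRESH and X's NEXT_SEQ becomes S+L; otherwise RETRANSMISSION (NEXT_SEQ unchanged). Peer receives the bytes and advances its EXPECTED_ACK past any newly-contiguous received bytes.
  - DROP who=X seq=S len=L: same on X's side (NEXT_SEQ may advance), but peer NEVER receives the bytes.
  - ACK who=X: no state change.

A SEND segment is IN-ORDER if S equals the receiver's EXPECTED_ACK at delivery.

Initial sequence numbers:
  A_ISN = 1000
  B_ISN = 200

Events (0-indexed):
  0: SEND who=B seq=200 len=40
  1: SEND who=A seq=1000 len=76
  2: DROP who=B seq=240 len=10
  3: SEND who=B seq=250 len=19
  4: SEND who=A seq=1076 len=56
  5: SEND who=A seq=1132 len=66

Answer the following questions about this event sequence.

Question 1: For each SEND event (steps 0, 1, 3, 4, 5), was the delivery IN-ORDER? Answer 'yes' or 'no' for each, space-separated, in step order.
Step 0: SEND seq=200 -> in-order
Step 1: SEND seq=1000 -> in-order
Step 3: SEND seq=250 -> out-of-order
Step 4: SEND seq=1076 -> in-order
Step 5: SEND seq=1132 -> in-order

Answer: yes yes no yes yes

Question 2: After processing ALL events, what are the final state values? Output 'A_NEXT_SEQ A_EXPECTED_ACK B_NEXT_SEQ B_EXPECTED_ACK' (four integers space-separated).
After event 0: A_seq=1000 A_ack=240 B_seq=240 B_ack=1000
After event 1: A_seq=1076 A_ack=240 B_seq=240 B_ack=1076
After event 2: A_seq=1076 A_ack=240 B_seq=250 B_ack=1076
After event 3: A_seq=1076 A_ack=240 B_seq=269 B_ack=1076
After event 4: A_seq=1132 A_ack=240 B_seq=269 B_ack=1132
After event 5: A_seq=1198 A_ack=240 B_seq=269 B_ack=1198

Answer: 1198 240 269 1198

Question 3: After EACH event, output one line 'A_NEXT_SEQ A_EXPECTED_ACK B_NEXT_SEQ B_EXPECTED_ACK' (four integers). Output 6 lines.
1000 240 240 1000
1076 240 240 1076
1076 240 250 1076
1076 240 269 1076
1132 240 269 1132
1198 240 269 1198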